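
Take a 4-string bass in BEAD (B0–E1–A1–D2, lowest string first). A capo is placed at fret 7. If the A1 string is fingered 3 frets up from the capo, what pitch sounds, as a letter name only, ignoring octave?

The capo raises the open A1 by 7 semitones to E2; fretting 3 more gives A1 + 7 + 3 = A1 + 10 semitones, landing on G.

G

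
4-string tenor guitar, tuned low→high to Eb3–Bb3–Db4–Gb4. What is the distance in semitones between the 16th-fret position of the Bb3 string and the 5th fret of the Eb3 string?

18 semitones

Bb3 at fret 16 → D5 (MIDI 74); Eb3 at fret 5 → Ab3 (MIDI 56).
74 − 56 = 18, so the two pitches are 18 semitones apart, with D5 the higher.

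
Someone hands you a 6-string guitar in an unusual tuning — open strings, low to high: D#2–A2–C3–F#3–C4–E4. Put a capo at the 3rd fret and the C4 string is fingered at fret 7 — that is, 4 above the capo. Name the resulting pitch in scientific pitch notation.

The capo raises the open C4 by 3 semitones to D#4; fretting 4 more gives C4 + 3 + 4 = C4 + 7 semitones = G4.

G4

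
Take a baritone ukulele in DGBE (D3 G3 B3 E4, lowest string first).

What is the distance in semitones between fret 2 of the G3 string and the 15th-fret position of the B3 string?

17 semitones

G3 at fret 2 → A3 (MIDI 57); B3 at fret 15 → D5 (MIDI 74).
57 − 74 = -17, so the two pitches are 17 semitones apart, with D5 the higher.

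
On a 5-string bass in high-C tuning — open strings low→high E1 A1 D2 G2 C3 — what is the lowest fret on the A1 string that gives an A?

0

From A1, count semitones up the chromatic scale until reaching A: A — 0 steps.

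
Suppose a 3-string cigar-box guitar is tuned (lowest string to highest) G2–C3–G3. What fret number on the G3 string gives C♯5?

18

C♯5 is 18 semitones above the open G3 (G–G#–A–A#–…–B–C–C#), so it sits at fret 18.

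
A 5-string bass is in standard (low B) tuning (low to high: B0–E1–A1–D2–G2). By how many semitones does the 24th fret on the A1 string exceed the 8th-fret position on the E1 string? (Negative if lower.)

A1 at fret 24 → A3 (MIDI 57); E1 at fret 8 → C2 (MIDI 36).
57 − 36 = 21, so the two pitches are 21 semitones apart.

21 semitones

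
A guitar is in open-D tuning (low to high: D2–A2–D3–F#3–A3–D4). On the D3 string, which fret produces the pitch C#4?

11

C#4 is 11 semitones above the open D3 (D–D#–E–F–…–B–C–C#), so it sits at fret 11.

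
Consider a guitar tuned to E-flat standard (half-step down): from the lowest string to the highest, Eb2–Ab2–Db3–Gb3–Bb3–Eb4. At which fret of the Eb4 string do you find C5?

C5 is 9 semitones above the open Eb4 (Eb–E–F–Gb–G–Ab–A–Bb–B–C), so it sits at fret 9.

9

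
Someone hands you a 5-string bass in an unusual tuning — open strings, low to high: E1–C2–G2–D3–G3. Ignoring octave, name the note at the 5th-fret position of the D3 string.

G

The open D3 string plus 5 semitones: D–D#–E–F–F#–G.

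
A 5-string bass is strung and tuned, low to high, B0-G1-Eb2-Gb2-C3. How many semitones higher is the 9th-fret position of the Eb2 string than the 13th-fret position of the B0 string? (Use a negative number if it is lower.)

12 semitones

Eb2 at fret 9 → C3 (MIDI 48); B0 at fret 13 → C2 (MIDI 36).
48 − 36 = 12, so the two pitches are 12 semitones apart.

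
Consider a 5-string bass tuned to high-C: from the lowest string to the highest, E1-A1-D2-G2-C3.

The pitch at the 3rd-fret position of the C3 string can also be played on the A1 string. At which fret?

C3 at fret 3 is C3 + 3 semitones = D#3.
The open A1 string is 15 semitones below the open C3, so the same pitch on the A1 string lies at fret 3 + 15 = 18.

18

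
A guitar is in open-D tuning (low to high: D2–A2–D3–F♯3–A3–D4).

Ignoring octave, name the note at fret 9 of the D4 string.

D4 is MIDI 62. Adding 9 gives 71; 71 mod 12 = 11, i.e. B.

B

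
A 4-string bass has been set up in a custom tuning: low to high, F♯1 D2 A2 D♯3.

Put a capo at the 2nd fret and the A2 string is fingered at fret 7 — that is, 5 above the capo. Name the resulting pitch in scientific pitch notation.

E3

The capo raises the open A2 by 2 semitones to B2; fretting 5 more gives A2 + 2 + 5 = A2 + 7 semitones = E3.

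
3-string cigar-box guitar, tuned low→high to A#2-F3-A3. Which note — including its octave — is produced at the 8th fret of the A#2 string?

F#3

Each fret is one semitone, so A#2 + 8 = F#3.
(Equivalently spelled Gb3.)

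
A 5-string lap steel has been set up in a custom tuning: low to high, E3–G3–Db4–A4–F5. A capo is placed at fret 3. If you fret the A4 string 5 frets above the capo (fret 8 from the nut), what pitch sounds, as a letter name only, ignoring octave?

F

The capo raises the open A4 by 3 semitones to C5; fretting 5 more gives A4 + 3 + 5 = A4 + 8 semitones, landing on F.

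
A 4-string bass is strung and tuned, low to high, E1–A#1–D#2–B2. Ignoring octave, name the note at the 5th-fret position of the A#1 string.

A#1 is MIDI 34. Adding 5 gives 39; 39 mod 12 = 3, i.e. D#.
(Equivalently spelled Eb.)

D#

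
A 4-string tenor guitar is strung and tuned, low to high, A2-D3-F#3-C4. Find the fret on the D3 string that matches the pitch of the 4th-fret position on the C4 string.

14

C4 at fret 4 is C4 + 4 semitones = E4.
The open D3 string is 10 semitones below the open C4, so the same pitch on the D3 string lies at fret 4 + 10 = 14.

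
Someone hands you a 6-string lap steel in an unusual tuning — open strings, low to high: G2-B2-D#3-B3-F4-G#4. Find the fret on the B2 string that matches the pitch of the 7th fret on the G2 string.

3

Fret 7 on G2 is MIDI 43 + 7 = 50 (D3). On the B2 string (open MIDI 47), that pitch is 50 − 47 = fret 3.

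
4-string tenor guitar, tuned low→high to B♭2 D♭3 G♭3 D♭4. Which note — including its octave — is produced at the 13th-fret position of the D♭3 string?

D4

Each fret is one semitone, so D♭3 + 13 = D4.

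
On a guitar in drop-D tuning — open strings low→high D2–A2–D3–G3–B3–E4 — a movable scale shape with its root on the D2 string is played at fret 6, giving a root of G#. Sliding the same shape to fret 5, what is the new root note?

Moving from fret 6 to fret 5 shifts the root by -1 semitone.
G# down 1 semitone is G.

G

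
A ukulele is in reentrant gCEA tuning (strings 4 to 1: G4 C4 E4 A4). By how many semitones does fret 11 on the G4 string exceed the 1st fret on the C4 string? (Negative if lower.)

G4 at fret 11 → F#5 (MIDI 78); C4 at fret 1 → C#4 (MIDI 61).
78 − 61 = 17, so the two pitches are 17 semitones apart.

17 semitones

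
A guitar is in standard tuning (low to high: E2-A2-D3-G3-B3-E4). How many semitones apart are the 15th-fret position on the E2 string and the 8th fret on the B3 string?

E2 at fret 15 → G3 (MIDI 55); B3 at fret 8 → G4 (MIDI 67).
55 − 67 = -12, so the two pitches are 12 semitones apart, with G4 the higher.

12 semitones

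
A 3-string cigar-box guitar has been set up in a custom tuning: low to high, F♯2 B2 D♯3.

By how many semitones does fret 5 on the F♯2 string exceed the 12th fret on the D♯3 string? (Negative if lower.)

F♯2 at fret 5 → B2 (MIDI 47); D♯3 at fret 12 → D♯4 (MIDI 63).
47 − 63 = -16, so the two pitches are 16 semitones apart.

-16 semitones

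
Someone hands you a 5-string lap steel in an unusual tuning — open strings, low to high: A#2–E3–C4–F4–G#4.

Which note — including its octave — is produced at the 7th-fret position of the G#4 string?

D#5

The open G#4 string plus 7 semitones: G#–A–A#–B–C–C#–D–D#.
The walk passes from B into C once, so the octave number goes from 4 to 5.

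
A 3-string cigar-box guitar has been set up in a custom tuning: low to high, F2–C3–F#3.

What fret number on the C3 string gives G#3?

8

G#3 is 8 semitones above the open C3 (C–C#–D–D#–E–F–F#–G–G#), so it sits at fret 8.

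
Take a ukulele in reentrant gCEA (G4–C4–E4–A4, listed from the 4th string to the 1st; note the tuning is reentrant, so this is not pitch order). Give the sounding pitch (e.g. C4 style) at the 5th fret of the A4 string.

The open A4 string plus 5 semitones: A–A#–B–C–C#–D.
The walk passes from B into C once, so the octave number goes from 4 to 5.

D5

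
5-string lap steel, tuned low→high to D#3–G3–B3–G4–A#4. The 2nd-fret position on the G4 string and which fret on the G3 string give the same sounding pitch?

Fret 2 on G4 is MIDI 67 + 2 = 69 (A4). On the G3 string (open MIDI 55), that pitch is 69 − 55 = fret 14.

14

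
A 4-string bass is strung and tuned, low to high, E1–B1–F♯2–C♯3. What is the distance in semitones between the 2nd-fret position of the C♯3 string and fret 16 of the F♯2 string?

7 semitones

C♯3 at fret 2 → D♯3 (MIDI 51); F♯2 at fret 16 → A♯3 (MIDI 58).
51 − 58 = -7, so the two pitches are 7 semitones apart, with A♯3 the higher.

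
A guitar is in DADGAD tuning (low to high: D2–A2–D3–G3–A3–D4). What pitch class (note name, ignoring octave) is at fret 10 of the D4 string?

D4 is MIDI 62. Adding 10 gives 72; 72 mod 12 = 0, i.e. C.

C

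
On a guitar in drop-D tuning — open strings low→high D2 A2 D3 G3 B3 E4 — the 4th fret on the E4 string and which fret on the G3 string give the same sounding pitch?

Fret 4 on E4 is MIDI 64 + 4 = 68 (G♯4). On the G3 string (open MIDI 55), that pitch is 68 − 55 = fret 13.

13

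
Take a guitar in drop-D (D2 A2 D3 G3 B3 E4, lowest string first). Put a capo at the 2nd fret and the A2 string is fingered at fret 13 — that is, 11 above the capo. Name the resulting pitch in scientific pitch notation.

The capo raises the open A2 by 2 semitones to B2; fretting 11 more gives A2 + 2 + 11 = A2 + 13 semitones = A#3.

A#3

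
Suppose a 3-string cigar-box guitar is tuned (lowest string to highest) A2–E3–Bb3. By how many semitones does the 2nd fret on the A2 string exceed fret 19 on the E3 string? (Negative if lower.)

A2 at fret 2 → B2 (MIDI 47); E3 at fret 19 → B4 (MIDI 71).
47 − 71 = -24, so the two pitches are 24 semitones apart.

-24 semitones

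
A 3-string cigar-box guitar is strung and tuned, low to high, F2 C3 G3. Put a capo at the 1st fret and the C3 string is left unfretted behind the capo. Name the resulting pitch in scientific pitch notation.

D♭3

The capo raises the open C3 by 1 semitone to D♭3; fretting 0 more gives C3 + 1 + 0 = C3 + 1 semitone = D♭3.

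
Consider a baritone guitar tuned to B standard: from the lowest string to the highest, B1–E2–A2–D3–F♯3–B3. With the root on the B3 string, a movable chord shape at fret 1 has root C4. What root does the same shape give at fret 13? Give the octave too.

Moving from fret 1 to fret 13 shifts the root by 12 semitones.
C4 up 12 semitones is C5.

C5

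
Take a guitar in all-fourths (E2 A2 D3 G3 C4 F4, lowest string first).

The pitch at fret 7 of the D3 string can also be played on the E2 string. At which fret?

D3 at fret 7 is D3 + 7 semitones = A3.
The open E2 string is 10 semitones below the open D3, so the same pitch on the E2 string lies at fret 7 + 10 = 17.

17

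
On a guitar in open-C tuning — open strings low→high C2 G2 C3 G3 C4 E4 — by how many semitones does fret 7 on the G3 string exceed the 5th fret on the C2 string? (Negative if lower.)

21 semitones

G3 at fret 7 → D4 (MIDI 62); C2 at fret 5 → F2 (MIDI 41).
62 − 41 = 21, so the two pitches are 21 semitones apart.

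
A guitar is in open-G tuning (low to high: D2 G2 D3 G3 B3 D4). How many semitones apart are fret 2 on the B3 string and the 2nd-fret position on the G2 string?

16 semitones

B3 at fret 2 → C#4 (MIDI 61); G2 at fret 2 → A2 (MIDI 45).
61 − 45 = 16, so the two pitches are 16 semitones apart, with C#4 the higher.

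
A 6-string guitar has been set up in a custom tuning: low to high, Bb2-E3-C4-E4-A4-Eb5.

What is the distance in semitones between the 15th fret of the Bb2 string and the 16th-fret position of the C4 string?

15 semitones

Bb2 at fret 15 → Db4 (MIDI 61); C4 at fret 16 → E5 (MIDI 76).
61 − 76 = -15, so the two pitches are 15 semitones apart, with E5 the higher.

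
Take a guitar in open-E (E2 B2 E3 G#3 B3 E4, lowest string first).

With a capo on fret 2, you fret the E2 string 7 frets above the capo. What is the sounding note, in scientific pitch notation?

The capo raises the open E2 by 2 semitones to F#2; fretting 7 more gives E2 + 2 + 7 = E2 + 9 semitones = C#3.

C#3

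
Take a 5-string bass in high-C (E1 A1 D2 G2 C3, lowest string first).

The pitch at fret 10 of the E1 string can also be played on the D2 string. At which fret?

E1 at fret 10 is E1 + 10 semitones = D2.
The open D2 string is 10 semitones above the open E1, so the same pitch on the D2 string lies at fret 10 − 10 = 0.

0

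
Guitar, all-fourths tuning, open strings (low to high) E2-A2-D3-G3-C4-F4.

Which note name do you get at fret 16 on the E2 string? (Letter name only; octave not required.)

Each fret is one semitone, so E2 + 16 = G#.

G#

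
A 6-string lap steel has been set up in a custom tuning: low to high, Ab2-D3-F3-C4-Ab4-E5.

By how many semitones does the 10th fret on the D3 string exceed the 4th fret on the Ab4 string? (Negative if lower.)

D3 at fret 10 → C4 (MIDI 60); Ab4 at fret 4 → C5 (MIDI 72).
60 − 72 = -12, so the two pitches are 12 semitones apart.

-12 semitones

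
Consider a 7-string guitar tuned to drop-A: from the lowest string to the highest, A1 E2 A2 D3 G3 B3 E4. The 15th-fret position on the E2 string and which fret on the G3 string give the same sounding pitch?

0

E2 at fret 15 is E2 + 15 semitones = G3.
The open G3 string is 15 semitones above the open E2, so the same pitch on the G3 string lies at fret 15 − 15 = 0.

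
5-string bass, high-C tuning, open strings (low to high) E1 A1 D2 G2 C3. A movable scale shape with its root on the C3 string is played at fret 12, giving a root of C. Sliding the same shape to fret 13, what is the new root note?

C#

Moving from fret 12 to fret 13 shifts the root by 1 semitone.
C up 1 semitone is C#.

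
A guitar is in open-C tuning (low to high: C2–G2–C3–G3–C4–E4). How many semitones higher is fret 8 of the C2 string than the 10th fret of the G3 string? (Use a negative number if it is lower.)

-21 semitones

C2 at fret 8 → G♯2 (MIDI 44); G3 at fret 10 → F4 (MIDI 65).
44 − 65 = -21, so the two pitches are 21 semitones apart.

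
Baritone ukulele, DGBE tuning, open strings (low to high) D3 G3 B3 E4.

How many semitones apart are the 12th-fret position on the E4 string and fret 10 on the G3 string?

11 semitones

E4 at fret 12 → E5 (MIDI 76); G3 at fret 10 → F4 (MIDI 65).
76 − 65 = 11, so the two pitches are 11 semitones apart, with E5 the higher.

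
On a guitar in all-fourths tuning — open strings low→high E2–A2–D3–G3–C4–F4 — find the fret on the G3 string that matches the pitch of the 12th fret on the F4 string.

22

F4 at fret 12 is F4 + 12 semitones = F5.
The open G3 string is 10 semitones below the open F4, so the same pitch on the G3 string lies at fret 12 + 10 = 22.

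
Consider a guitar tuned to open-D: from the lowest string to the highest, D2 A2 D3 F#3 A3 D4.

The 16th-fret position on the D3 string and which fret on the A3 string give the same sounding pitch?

Fret 16 on D3 is MIDI 50 + 16 = 66 (F#4). On the A3 string (open MIDI 57), that pitch is 66 − 57 = fret 9.

9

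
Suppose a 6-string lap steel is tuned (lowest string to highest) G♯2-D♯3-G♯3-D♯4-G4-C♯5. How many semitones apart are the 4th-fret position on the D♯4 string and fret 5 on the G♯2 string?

D♯4 at fret 4 → G4 (MIDI 67); G♯2 at fret 5 → C♯3 (MIDI 49).
67 − 49 = 18, so the two pitches are 18 semitones apart, with G4 the higher.

18 semitones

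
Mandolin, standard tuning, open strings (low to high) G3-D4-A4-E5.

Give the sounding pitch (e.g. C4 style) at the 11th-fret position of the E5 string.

The open E5 string plus 11 semitones: E–F–F#–G–…–C#–D–D#.
The walk passes from B into C once, so the octave number goes from 5 to 6.

D♯6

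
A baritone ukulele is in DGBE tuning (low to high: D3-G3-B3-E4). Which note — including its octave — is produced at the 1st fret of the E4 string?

The open E4 string plus 1 semitone: E–F.
No B→C boundary is crossed, so the octave stays at 4.

F4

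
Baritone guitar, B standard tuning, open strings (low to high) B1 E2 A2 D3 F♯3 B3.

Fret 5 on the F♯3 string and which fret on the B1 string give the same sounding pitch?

24

F♯3 at fret 5 is F♯3 + 5 semitones = B3.
The open B1 string is 19 semitones below the open F♯3, so the same pitch on the B1 string lies at fret 5 + 19 = 24.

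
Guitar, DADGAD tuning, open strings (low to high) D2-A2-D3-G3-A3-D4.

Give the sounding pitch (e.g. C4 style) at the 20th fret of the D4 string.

The open D4 string plus 20 semitones: D–D#–E–F–…–G#–A–A#.
The walk passes from B into C once, so the octave number goes from 4 to 5.

A#5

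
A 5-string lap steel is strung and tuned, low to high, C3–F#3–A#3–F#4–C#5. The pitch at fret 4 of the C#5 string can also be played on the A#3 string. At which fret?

C#5 at fret 4 is C#5 + 4 semitones = F5.
The open A#3 string is 15 semitones below the open C#5, so the same pitch on the A#3 string lies at fret 4 + 15 = 19.

19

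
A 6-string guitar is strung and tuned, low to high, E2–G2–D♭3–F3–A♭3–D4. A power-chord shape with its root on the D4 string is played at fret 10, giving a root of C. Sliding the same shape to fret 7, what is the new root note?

A

Moving from fret 10 to fret 7 shifts the root by -3 semitones.
C down 3 semitones is A.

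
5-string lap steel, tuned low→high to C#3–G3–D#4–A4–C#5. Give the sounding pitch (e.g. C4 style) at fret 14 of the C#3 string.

The open C#3 string plus 14 semitones: C#–D–D#–E–…–C#–D–D#.
The walk passes from B into C once, so the octave number goes from 3 to 4.
(Equivalently spelled Eb4.)

D#4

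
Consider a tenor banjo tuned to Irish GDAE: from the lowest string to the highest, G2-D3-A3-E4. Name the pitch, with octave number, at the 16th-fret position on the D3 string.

The open D3 string plus 16 semitones: D–D#–E–F–…–E–F–F#.
The walk passes from B into C once, so the octave number goes from 3 to 4.

F♯4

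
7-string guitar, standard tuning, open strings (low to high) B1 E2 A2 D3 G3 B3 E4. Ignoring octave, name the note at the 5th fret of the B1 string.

E

B1 is MIDI 35. Adding 5 gives 40; 40 mod 12 = 4, i.e. E.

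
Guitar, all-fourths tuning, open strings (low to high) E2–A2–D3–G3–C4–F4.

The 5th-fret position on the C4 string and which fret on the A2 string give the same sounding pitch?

Fret 5 on C4 is MIDI 60 + 5 = 65 (F4). On the A2 string (open MIDI 45), that pitch is 65 − 45 = fret 20.

20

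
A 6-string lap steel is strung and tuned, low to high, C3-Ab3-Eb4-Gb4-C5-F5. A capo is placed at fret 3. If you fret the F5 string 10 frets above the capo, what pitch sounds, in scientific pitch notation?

Gb6

The capo raises the open F5 by 3 semitones to Ab5; fretting 10 more gives F5 + 3 + 10 = F5 + 13 semitones = Gb6.
(Also written F#.)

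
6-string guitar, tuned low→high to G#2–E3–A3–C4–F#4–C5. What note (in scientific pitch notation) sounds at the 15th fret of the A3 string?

C5

The open A3 string plus 15 semitones: A–A#–B–C–…–A#–B–C.
The walk passes from B into C 2 times, so the octave number goes from 3 to 5.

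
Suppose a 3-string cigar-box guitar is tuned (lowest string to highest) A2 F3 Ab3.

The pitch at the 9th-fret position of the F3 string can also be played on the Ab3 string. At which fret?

6

F3 at fret 9 is F3 + 9 semitones = D4.
The open Ab3 string is 3 semitones above the open F3, so the same pitch on the Ab3 string lies at fret 9 − 3 = 6.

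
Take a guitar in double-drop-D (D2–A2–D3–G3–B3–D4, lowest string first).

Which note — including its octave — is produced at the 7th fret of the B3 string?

The open B3 string plus 7 semitones: B–C–C#–D–D#–E–F–F#.
The walk passes from B into C once, so the octave number goes from 3 to 4.
(Equivalently spelled Gb4.)

F#4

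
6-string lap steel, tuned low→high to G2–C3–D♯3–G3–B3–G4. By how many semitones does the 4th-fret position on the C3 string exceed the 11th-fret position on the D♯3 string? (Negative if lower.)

-10 semitones

C3 at fret 4 → E3 (MIDI 52); D♯3 at fret 11 → D4 (MIDI 62).
52 − 62 = -10, so the two pitches are 10 semitones apart.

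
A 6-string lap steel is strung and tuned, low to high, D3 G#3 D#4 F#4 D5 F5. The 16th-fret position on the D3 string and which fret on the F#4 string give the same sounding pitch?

0

Fret 16 on D3 is MIDI 50 + 16 = 66 (F#4). On the F#4 string (open MIDI 66), that pitch is 66 − 66 = fret 0.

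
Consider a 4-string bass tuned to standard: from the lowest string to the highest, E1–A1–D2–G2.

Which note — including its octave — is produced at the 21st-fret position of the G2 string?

G2 is MIDI 43. Adding 21 gives 64, which is E4.

E4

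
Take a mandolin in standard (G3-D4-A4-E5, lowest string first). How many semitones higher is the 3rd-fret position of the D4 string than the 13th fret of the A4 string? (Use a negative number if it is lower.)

-17 semitones

D4 at fret 3 → F4 (MIDI 65); A4 at fret 13 → A#5 (MIDI 82).
65 − 82 = -17, so the two pitches are 17 semitones apart.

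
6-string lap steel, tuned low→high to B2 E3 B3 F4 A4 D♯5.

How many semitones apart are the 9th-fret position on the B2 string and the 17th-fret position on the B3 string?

B2 at fret 9 → G♯3 (MIDI 56); B3 at fret 17 → E5 (MIDI 76).
56 − 76 = -20, so the two pitches are 20 semitones apart, with E5 the higher.

20 semitones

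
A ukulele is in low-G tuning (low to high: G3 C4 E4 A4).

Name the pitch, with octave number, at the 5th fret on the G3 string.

The open G3 string plus 5 semitones: G–G#–A–A#–B–C.
The walk passes from B into C once, so the octave number goes from 3 to 4.

C4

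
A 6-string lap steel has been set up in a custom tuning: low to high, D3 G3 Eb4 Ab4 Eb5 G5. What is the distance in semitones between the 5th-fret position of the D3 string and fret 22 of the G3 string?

22 semitones

D3 at fret 5 → G3 (MIDI 55); G3 at fret 22 → F5 (MIDI 77).
55 − 77 = -22, so the two pitches are 22 semitones apart, with F5 the higher.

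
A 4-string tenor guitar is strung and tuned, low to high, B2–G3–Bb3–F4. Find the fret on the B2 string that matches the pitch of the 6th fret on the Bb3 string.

Fret 6 on Bb3 is MIDI 58 + 6 = 64 (E4). On the B2 string (open MIDI 47), that pitch is 64 − 47 = fret 17.

17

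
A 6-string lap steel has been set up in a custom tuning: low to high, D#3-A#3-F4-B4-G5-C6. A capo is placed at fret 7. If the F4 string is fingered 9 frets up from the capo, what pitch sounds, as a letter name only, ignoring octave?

The capo raises the open F4 by 7 semitones to C5; fretting 9 more gives F4 + 7 + 9 = F4 + 16 semitones, landing on A.

A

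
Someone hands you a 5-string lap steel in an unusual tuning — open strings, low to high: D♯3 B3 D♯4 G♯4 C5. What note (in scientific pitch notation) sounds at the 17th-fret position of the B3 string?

E5

Each fret is one semitone, so B3 + 17 = E5.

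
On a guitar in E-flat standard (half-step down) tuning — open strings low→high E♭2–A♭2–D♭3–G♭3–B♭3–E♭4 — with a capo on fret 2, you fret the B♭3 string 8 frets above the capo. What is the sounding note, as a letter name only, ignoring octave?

The capo raises the open B♭3 by 2 semitones to C4; fretting 8 more gives B♭3 + 2 + 8 = B♭3 + 10 semitones, landing on A♭.
(Also written G♯.)

A♭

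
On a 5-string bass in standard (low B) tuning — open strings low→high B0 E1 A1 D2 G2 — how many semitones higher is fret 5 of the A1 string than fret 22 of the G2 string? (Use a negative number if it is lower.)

-27 semitones

A1 at fret 5 → D2 (MIDI 38); G2 at fret 22 → F4 (MIDI 65).
38 − 65 = -27, so the two pitches are 27 semitones apart.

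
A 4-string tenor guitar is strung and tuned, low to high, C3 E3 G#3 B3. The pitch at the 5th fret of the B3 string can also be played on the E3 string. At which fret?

Fret 5 on B3 is MIDI 59 + 5 = 64 (E4). On the E3 string (open MIDI 52), that pitch is 64 − 52 = fret 12.

12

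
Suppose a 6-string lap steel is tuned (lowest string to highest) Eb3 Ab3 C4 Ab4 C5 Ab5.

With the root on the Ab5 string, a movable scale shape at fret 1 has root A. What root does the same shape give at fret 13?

A

Moving from fret 1 to fret 13 shifts the root by 12 semitones.
A up 12 semitones is A.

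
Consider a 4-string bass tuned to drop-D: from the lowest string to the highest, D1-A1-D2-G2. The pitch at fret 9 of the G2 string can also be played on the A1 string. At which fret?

G2 at fret 9 is G2 + 9 semitones = E3.
The open A1 string is 10 semitones below the open G2, so the same pitch on the A1 string lies at fret 9 + 10 = 19.

19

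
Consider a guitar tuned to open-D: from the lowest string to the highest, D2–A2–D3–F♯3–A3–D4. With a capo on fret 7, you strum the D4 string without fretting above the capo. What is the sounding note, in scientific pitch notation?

A4

The capo raises the open D4 by 7 semitones to A4; fretting 0 more gives D4 + 7 + 0 = D4 + 7 semitones = A4.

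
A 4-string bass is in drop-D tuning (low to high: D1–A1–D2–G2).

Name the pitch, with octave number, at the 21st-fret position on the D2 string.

B3

Each fret is one semitone, so D2 + 21 = B3.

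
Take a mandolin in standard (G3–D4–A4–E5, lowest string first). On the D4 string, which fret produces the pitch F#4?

4

F#4 is 4 semitones above the open D4 (D–D#–E–F–F#), so it sits at fret 4.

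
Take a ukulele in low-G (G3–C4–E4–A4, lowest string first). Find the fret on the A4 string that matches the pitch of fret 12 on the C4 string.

Fret 12 on C4 is MIDI 60 + 12 = 72 (C5). On the A4 string (open MIDI 69), that pitch is 72 − 69 = fret 3.

3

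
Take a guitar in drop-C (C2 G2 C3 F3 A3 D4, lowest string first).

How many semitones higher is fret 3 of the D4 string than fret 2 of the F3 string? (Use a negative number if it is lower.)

10 semitones

D4 at fret 3 → F4 (MIDI 65); F3 at fret 2 → G3 (MIDI 55).
65 − 55 = 10, so the two pitches are 10 semitones apart.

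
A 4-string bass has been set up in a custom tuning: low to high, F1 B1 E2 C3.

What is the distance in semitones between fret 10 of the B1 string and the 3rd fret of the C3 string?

B1 at fret 10 → A2 (MIDI 45); C3 at fret 3 → D♯3 (MIDI 51).
45 − 51 = -6, so the two pitches are 6 semitones apart, with D♯3 the higher.

6 semitones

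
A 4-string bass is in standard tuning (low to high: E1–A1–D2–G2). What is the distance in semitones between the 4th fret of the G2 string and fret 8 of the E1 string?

11 semitones

G2 at fret 4 → B2 (MIDI 47); E1 at fret 8 → C2 (MIDI 36).
47 − 36 = 11, so the two pitches are 11 semitones apart, with B2 the higher.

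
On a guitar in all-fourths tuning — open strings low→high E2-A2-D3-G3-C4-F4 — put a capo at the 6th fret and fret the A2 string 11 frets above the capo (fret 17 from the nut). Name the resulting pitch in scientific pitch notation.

The capo raises the open A2 by 6 semitones to D#3; fretting 11 more gives A2 + 6 + 11 = A2 + 17 semitones = D4.

D4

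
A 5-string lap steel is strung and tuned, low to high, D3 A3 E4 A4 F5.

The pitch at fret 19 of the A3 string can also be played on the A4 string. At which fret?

Fret 19 on A3 is MIDI 57 + 19 = 76 (E5). On the A4 string (open MIDI 69), that pitch is 76 − 69 = fret 7.

7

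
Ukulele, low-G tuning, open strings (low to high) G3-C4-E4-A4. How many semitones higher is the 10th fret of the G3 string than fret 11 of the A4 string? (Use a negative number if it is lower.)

G3 at fret 10 → F4 (MIDI 65); A4 at fret 11 → G♯5 (MIDI 80).
65 − 80 = -15, so the two pitches are 15 semitones apart.

-15 semitones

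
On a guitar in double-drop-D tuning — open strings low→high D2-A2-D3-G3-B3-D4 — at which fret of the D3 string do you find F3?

3

F3 is 3 semitones above the open D3 (D–D#–E–F), so it sits at fret 3.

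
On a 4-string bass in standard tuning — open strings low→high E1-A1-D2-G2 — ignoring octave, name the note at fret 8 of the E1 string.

C

The open E1 string plus 8 semitones: E–F–F#–G–G#–A–A#–B–C.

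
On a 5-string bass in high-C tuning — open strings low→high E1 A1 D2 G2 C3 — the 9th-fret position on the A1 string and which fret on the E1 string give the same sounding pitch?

A1 at fret 9 is A1 + 9 semitones = F♯2.
The open E1 string is 5 semitones below the open A1, so the same pitch on the E1 string lies at fret 9 + 5 = 14.

14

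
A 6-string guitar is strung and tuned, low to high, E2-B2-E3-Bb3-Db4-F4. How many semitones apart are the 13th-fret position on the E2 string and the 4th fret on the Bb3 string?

E2 at fret 13 → F3 (MIDI 53); Bb3 at fret 4 → D4 (MIDI 62).
53 − 62 = -9, so the two pitches are 9 semitones apart, with D4 the higher.

9 semitones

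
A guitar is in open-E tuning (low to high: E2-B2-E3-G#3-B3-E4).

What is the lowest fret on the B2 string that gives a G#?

From B2, count semitones up the chromatic scale until reaching G#: B–C–C#–D–D#–E–F–F#–G–G# — 9 steps.

9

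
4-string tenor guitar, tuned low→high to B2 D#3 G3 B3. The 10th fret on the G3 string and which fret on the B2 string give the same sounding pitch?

G3 at fret 10 is G3 + 10 semitones = F4.
The open B2 string is 8 semitones below the open G3, so the same pitch on the B2 string lies at fret 10 + 8 = 18.

18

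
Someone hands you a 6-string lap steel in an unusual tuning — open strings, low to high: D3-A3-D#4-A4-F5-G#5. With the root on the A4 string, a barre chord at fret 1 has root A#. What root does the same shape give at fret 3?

Moving from fret 1 to fret 3 shifts the root by 2 semitones.
A# up 2 semitones is C.

C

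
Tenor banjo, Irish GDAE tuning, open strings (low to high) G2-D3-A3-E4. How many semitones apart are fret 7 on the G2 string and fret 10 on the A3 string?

G2 at fret 7 → D3 (MIDI 50); A3 at fret 10 → G4 (MIDI 67).
50 − 67 = -17, so the two pitches are 17 semitones apart, with G4 the higher.

17 semitones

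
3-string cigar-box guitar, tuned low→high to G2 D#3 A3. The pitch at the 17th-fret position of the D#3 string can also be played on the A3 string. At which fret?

11

D#3 at fret 17 is D#3 + 17 semitones = G#4.
The open A3 string is 6 semitones above the open D#3, so the same pitch on the A3 string lies at fret 17 − 6 = 11.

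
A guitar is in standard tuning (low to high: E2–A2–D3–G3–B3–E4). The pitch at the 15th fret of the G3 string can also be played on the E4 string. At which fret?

6

Fret 15 on G3 is MIDI 55 + 15 = 70 (A#4). On the E4 string (open MIDI 64), that pitch is 70 − 64 = fret 6.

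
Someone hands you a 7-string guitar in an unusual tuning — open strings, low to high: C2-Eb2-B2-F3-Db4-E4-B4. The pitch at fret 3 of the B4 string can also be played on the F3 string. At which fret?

21

B4 at fret 3 is B4 + 3 semitones = D5.
The open F3 string is 18 semitones below the open B4, so the same pitch on the F3 string lies at fret 3 + 18 = 21.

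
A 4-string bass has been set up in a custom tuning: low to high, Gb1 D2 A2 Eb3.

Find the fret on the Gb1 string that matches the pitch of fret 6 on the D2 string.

14

Fret 6 on D2 is MIDI 38 + 6 = 44 (Ab2). On the Gb1 string (open MIDI 30), that pitch is 44 − 30 = fret 14.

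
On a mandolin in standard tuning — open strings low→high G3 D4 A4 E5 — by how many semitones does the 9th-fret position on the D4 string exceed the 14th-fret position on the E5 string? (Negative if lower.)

-19 semitones

D4 at fret 9 → B4 (MIDI 71); E5 at fret 14 → F#6 (MIDI 90).
71 − 90 = -19, so the two pitches are 19 semitones apart.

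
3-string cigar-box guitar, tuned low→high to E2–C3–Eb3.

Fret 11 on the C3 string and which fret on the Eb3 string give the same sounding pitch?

Fret 11 on C3 is MIDI 48 + 11 = 59 (B3). On the Eb3 string (open MIDI 51), that pitch is 59 − 51 = fret 8.

8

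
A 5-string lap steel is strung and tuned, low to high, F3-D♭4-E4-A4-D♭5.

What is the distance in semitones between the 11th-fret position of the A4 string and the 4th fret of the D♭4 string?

15 semitones

A4 at fret 11 → A♭5 (MIDI 80); D♭4 at fret 4 → F4 (MIDI 65).
80 − 65 = 15, so the two pitches are 15 semitones apart, with A♭5 the higher.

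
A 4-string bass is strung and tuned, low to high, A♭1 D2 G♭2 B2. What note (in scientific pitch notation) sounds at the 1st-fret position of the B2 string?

Each fret is one semitone, so B2 + 1 = C3.

C3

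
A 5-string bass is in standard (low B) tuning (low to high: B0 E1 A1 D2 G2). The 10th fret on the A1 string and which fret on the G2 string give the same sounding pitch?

0

Fret 10 on A1 is MIDI 33 + 10 = 43 (G2). On the G2 string (open MIDI 43), that pitch is 43 − 43 = fret 0.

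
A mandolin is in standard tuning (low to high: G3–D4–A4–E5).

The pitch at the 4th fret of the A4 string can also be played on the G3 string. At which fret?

A4 at fret 4 is A4 + 4 semitones = C#5.
The open G3 string is 14 semitones below the open A4, so the same pitch on the G3 string lies at fret 4 + 14 = 18.

18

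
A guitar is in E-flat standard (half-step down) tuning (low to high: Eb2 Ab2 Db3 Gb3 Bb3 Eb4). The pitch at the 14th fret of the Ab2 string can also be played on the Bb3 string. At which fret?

0

Fret 14 on Ab2 is MIDI 44 + 14 = 58 (Bb3). On the Bb3 string (open MIDI 58), that pitch is 58 − 58 = fret 0.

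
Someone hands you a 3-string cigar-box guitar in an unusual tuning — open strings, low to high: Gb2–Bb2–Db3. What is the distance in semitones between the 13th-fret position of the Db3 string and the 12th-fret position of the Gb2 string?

Db3 at fret 13 → D4 (MIDI 62); Gb2 at fret 12 → Gb3 (MIDI 54).
62 − 54 = 8, so the two pitches are 8 semitones apart, with D4 the higher.

8 semitones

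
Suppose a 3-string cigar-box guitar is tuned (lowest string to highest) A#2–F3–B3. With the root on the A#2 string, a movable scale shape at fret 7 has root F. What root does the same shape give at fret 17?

Moving from fret 7 to fret 17 shifts the root by 10 semitones.
F up 10 semitones is D#.

D#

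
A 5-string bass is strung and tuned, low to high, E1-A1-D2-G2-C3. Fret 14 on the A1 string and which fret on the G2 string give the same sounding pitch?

4

Fret 14 on A1 is MIDI 33 + 14 = 47 (B2). On the G2 string (open MIDI 43), that pitch is 47 − 43 = fret 4.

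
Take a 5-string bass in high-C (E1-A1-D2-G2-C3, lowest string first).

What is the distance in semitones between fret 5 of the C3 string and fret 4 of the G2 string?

6 semitones

C3 at fret 5 → F3 (MIDI 53); G2 at fret 4 → B2 (MIDI 47).
53 − 47 = 6, so the two pitches are 6 semitones apart, with F3 the higher.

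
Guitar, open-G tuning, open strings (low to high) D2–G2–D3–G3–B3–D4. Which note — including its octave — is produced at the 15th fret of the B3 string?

D5

B3 is MIDI 59. Adding 15 gives 74, which is D5.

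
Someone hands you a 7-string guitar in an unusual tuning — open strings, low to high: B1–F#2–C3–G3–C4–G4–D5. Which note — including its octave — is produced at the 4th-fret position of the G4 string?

B4

G4 is MIDI 67. Adding 4 gives 71, which is B4.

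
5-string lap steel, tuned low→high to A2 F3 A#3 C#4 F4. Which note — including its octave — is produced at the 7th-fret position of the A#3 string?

The open A#3 string plus 7 semitones: A#–B–C–C#–D–D#–E–F.
The walk passes from B into C once, so the octave number goes from 3 to 4.

F4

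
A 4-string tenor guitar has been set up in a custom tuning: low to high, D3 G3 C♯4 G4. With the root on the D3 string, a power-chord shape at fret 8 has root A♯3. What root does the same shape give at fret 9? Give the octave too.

B3

Moving from fret 8 to fret 9 shifts the root by 1 semitone.
A♯3 up 1 semitone is B3.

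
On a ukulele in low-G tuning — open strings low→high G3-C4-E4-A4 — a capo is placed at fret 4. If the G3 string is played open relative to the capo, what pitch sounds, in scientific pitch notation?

The capo raises the open G3 by 4 semitones to B3; fretting 0 more gives G3 + 4 + 0 = G3 + 4 semitones = B3.

B3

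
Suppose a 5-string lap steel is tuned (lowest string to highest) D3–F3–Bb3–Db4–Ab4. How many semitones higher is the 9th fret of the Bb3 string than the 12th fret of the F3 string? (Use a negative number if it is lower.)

2 semitones

Bb3 at fret 9 → G4 (MIDI 67); F3 at fret 12 → F4 (MIDI 65).
67 − 65 = 2, so the two pitches are 2 semitones apart.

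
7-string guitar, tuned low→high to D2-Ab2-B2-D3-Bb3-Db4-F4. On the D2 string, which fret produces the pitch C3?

C3 is 10 semitones above the open D2 (D–Eb–E–F–…–Bb–B–C), so it sits at fret 10.

10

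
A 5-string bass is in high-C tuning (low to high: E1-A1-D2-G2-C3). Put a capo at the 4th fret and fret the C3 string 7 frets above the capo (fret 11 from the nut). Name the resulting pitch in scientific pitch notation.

The capo raises the open C3 by 4 semitones to E3; fretting 7 more gives C3 + 4 + 7 = C3 + 11 semitones = B3.

B3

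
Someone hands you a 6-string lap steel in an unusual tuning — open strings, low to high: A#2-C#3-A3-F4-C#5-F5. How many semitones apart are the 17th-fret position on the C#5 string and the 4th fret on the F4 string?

21 semitones

C#5 at fret 17 → F#6 (MIDI 90); F4 at fret 4 → A4 (MIDI 69).
90 − 69 = 21, so the two pitches are 21 semitones apart, with F#6 the higher.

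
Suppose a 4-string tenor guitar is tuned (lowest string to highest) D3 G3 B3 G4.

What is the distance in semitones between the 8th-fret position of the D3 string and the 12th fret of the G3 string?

9 semitones

D3 at fret 8 → A♯3 (MIDI 58); G3 at fret 12 → G4 (MIDI 67).
58 − 67 = -9, so the two pitches are 9 semitones apart, with G4 the higher.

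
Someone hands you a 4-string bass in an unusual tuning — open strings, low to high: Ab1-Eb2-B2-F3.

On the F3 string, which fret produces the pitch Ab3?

3

Ab3 is 3 semitones above the open F3 (F–Gb–G–Ab), so it sits at fret 3.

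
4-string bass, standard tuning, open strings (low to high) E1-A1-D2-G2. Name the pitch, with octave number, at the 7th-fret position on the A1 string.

Each fret is one semitone, so A1 + 7 = E2.

E2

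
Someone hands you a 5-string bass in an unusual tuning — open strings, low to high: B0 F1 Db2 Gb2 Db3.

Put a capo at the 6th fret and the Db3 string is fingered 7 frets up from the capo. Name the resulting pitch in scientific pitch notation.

The capo raises the open Db3 by 6 semitones to G3; fretting 7 more gives Db3 + 6 + 7 = Db3 + 13 semitones = D4.

D4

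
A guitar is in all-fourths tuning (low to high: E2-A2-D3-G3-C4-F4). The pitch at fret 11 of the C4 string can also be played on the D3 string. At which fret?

21

C4 at fret 11 is C4 + 11 semitones = B4.
The open D3 string is 10 semitones below the open C4, so the same pitch on the D3 string lies at fret 11 + 10 = 21.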